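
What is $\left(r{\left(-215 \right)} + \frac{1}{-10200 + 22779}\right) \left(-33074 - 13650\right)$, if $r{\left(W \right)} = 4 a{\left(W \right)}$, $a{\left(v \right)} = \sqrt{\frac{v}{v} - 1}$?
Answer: $- \frac{46724}{12579} \approx -3.7144$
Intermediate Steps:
$a{\left(v \right)} = 0$ ($a{\left(v \right)} = \sqrt{1 - 1} = \sqrt{0} = 0$)
$r{\left(W \right)} = 0$ ($r{\left(W \right)} = 4 \cdot 0 = 0$)
$\left(r{\left(-215 \right)} + \frac{1}{-10200 + 22779}\right) \left(-33074 - 13650\right) = \left(0 + \frac{1}{-10200 + 22779}\right) \left(-33074 - 13650\right) = \left(0 + \frac{1}{12579}\right) \left(-33074 + \left(-14198 + 548\right)\right) = \left(0 + \frac{1}{12579}\right) \left(-33074 - 13650\right) = \frac{1}{12579} \left(-46724\right) = - \frac{46724}{12579}$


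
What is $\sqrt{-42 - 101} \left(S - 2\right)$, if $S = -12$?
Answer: $- 14 i \sqrt{143} \approx - 167.42 i$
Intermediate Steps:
$\sqrt{-42 - 101} \left(S - 2\right) = \sqrt{-42 - 101} \left(-12 - 2\right) = \sqrt{-143} \left(-14\right) = i \sqrt{143} \left(-14\right) = - 14 i \sqrt{143}$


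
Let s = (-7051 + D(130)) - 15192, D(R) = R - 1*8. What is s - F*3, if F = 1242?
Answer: -25847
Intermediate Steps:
D(R) = -8 + R (D(R) = R - 8 = -8 + R)
s = -22121 (s = (-7051 + (-8 + 130)) - 15192 = (-7051 + 122) - 15192 = -6929 - 15192 = -22121)
s - F*3 = -22121 - 1242*3 = -22121 - 1*3726 = -22121 - 3726 = -25847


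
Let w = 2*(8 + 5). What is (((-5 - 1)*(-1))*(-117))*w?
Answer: -18252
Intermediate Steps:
w = 26 (w = 2*13 = 26)
(((-5 - 1)*(-1))*(-117))*w = (((-5 - 1)*(-1))*(-117))*26 = (-6*(-1)*(-117))*26 = (6*(-117))*26 = -702*26 = -18252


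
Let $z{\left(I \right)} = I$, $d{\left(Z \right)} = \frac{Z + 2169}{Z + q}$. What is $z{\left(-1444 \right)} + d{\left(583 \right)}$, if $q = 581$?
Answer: $- \frac{419516}{291} \approx -1441.6$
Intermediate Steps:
$d{\left(Z \right)} = \frac{2169 + Z}{581 + Z}$ ($d{\left(Z \right)} = \frac{Z + 2169}{Z + 581} = \frac{2169 + Z}{581 + Z}$)
$z{\left(-1444 \right)} + d{\left(583 \right)} = -1444 + \frac{2169 + 583}{581 + 583} = -1444 + \frac{1}{1164} \cdot 2752 = -1444 + \frac{688}{291} = - \frac{419516}{291}$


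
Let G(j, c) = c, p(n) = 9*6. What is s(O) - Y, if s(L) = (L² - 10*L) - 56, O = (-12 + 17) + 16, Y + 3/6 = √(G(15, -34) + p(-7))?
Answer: 351/2 - 2*√5 ≈ 171.03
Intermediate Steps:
p(n) = 54
Y = -½ + 2*√5 (Y = -½ + √(-34 + 54) = -½ + √20 = -½ + 2*√5 ≈ 3.9721)
O = 21 (O = 5 + 16 = 21)
s(L) = -56 + L² - 10*L
s(O) - Y = (-56 + 21² - 10*21) - (-½ + 2*√5) = (-56 + 441 - 210) + (½ - 2*√5) = 175 + (½ - 2*√5) = 351/2 - 2*√5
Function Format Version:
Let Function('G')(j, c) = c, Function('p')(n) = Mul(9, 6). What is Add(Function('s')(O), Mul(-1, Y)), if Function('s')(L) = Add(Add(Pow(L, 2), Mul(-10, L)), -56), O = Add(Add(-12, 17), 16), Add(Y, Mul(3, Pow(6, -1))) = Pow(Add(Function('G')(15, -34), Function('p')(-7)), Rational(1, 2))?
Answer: Add(Rational(351, 2), Mul(-2, Pow(5, Rational(1, 2)))) ≈ 171.03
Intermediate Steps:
Function('p')(n) = 54
Y = Add(Rational(-1, 2), Mul(2, Pow(5, Rational(1, 2)))) (Y = Add(Rational(-1, 2), Pow(Add(-34, 54), Rational(1, 2))) = Add(Rational(-1, 2), Pow(20, Rational(1, 2))) = Add(Rational(-1, 2), Mul(2, Pow(5, Rational(1, 2)))) ≈ 3.9721)
O = 21 (O = Add(5, 16) = 21)
Function('s')(L) = Add(-56, Pow(L, 2), Mul(-10, L))
Add(Function('s')(O), Mul(-1, Y)) = Add(Add(-56, Pow(21, 2), Mul(-10, 21)), Mul(-1, Add(Rational(-1, 2), Mul(2, Pow(5, Rational(1, 2)))))) = Add(Add(-56, 441, -210), Add(Rational(1, 2), Mul(-2, Pow(5, Rational(1, 2))))) = Add(175, Add(Rational(1, 2), Mul(-2, Pow(5, Rational(1, 2))))) = Add(Rational(351, 2), Mul(-2, Pow(5, Rational(1, 2))))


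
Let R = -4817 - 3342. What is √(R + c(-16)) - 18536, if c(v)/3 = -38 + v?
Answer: -18536 + I*√8321 ≈ -18536.0 + 91.219*I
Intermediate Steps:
R = -8159
c(v) = -114 + 3*v (c(v) = 3*(-38 + v) = -114 + 3*v)
√(R + c(-16)) - 18536 = √(-8159 + (-114 + 3*(-16))) - 18536 = √(-8159 + (-114 - 48)) - 18536 = √(-8159 - 162) - 18536 = √(-8321) - 18536 = I*√8321 - 18536 = -18536 + I*√8321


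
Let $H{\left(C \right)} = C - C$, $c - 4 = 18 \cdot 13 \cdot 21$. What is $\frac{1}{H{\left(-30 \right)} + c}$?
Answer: $\frac{1}{4918} \approx 0.00020333$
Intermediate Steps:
$c = 4918$ ($c = 4 + 18 \cdot 13 \cdot 21 = 4 + 234 \cdot 21 = 4 + 4914 = 4918$)
$H{\left(C \right)} = 0$
$\frac{1}{H{\left(-30 \right)} + c} = \frac{1}{0 + 4918} = \frac{1}{4918}$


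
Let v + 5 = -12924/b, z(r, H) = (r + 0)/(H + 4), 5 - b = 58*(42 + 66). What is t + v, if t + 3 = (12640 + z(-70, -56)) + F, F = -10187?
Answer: 398439719/162734 ≈ 2448.4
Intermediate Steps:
b = -6259 (b = 5 - 58*(42 + 66) = 5 - 58*108 = 5 - 1*6264 = 5 - 6264 = -6259)
z(r, H) = r/(4 + H)
v = -18371/6259 (v = -5 - 12924/(-6259) = -5 - 12924*(-1/6259) = -5 + 12924/6259 = -18371/6259 ≈ -2.9351)
t = 63735/26 (t = -3 + ((12640 - 70/(4 - 56)) - 10187) = -3 + ((12640 - 70/(-52)) - 10187) = -3 + ((12640 - 70*(-1/52)) - 10187) = -3 + ((12640 + 35/26) - 10187) = -3 + (328675/26 - 10187) = -3 + 63813/26 = 63735/26 ≈ 2451.3)
t + v = 63735/26 - 18371/6259 = 398439719/162734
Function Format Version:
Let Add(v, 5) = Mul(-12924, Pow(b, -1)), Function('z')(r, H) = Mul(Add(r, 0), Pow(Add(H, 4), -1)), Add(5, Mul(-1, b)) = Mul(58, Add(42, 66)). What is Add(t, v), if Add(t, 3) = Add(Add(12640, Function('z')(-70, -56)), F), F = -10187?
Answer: Rational(398439719, 162734) ≈ 2448.4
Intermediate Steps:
b = -6259 (b = Add(5, Mul(-1, Mul(58, Add(42, 66)))) = Add(5, Mul(-1, Mul(58, 108))) = Add(5, Mul(-1, 6264)) = Add(5, -6264) = -6259)
Function('z')(r, H) = Mul(r, Pow(Add(4, H), -1))
v = Rational(-18371, 6259) (v = Add(-5, Mul(-12924, Pow(-6259, -1))) = Add(-5, Mul(-12924, Rational(-1, 6259))) = Add(-5, Rational(12924, 6259)) = Rational(-18371, 6259) ≈ -2.9351)
t = Rational(63735, 26) (t = Add(-3, Add(Add(12640, Mul(-70, Pow(Add(4, -56), -1))), -10187)) = Add(-3, Add(Add(12640, Mul(-70, Pow(-52, -1))), -10187)) = Add(-3, Add(Add(12640, Mul(-70, Rational(-1, 52))), -10187)) = Add(-3, Add(Add(12640, Rational(35, 26)), -10187)) = Add(-3, Add(Rational(328675, 26), -10187)) = Add(-3, Rational(63813, 26)) = Rational(63735, 26) ≈ 2451.3)
Add(t, v) = Add(Rational(63735, 26), Rational(-18371, 6259)) = Rational(398439719, 162734)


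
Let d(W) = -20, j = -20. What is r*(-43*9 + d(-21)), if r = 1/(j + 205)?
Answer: -11/5 ≈ -2.2000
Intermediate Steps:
r = 1/185 (r = 1/(-20 + 205) = 1/185 ≈ 0.0054054)
r*(-43*9 + d(-21)) = (-43*9 - 20)/185 = (-387 - 20)/185 = (1/185)*(-407) = -11/5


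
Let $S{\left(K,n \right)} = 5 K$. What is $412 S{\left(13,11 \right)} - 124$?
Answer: $26656$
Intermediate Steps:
$412 S{\left(13,11 \right)} - 124 = 412 \cdot 5 \cdot 13 - 124 = 412 \cdot 65 - 124 = 26780 - 124 = 26656$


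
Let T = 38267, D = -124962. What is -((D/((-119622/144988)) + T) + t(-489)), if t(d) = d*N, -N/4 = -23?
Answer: -2885668499/19937 ≈ -1.4474e+5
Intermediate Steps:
N = 92 (N = -4*(-23) = 92)
t(d) = 92*d (t(d) = d*92 = 92*d)
-((D/((-119622/144988)) + T) + t(-489)) = -((-124962/((-119622/144988)) + 38267) + 92*(-489)) = -((-124962/((-119622*1/144988)) + 38267) - 44988) = -((-124962/(-59811/72494) + 38267) - 44988) = -((-124962*(-72494/59811) + 38267) - 44988) = -((3019665076/19937 + 38267) - 44988) = -(3782594255/19937 - 44988) = -1*2885668499/19937 = -2885668499/19937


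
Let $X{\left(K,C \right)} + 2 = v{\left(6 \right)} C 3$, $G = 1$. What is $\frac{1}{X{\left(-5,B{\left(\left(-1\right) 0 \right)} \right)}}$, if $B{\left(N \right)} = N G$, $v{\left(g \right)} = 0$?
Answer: $- \frac{1}{2} \approx -0.5$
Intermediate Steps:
$B{\left(N \right)} = N$ ($B{\left(N \right)} = N 1 = N$)
$X{\left(K,C \right)} = -2$ ($X{\left(K,C \right)} = -2 + 0 C 3 = -2 + 0 \cdot 3 = -2 + 0 = -2$)
$\frac{1}{X{\left(-5,B{\left(\left(-1\right) 0 \right)} \right)}} = \frac{1}{-2} = - \frac{1}{2}$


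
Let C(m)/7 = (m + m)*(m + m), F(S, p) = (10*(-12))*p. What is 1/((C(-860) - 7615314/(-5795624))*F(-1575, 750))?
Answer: -724453/1350229791448282500 ≈ -5.3654e-13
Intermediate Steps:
F(S, p) = -120*p
C(m) = 28*m**2 (C(m) = 7*((m + m)*(m + m)) = 7*((2*m)*(2*m)) = 7*(4*m**2) = 28*m**2)
1/((C(-860) - 7615314/(-5795624))*F(-1575, 750)) = 1/((28*(-860)**2 - 7615314/(-5795624))*((-120*750))) = 1/((28*739600 - 7615314*(-1/5795624))*(-90000)) = -1/90000/(20708800 + 3807657/2897812) = -1/90000/(60010212953257/2897812) = (2897812/60010212953257)*(-1/90000) = -724453/1350229791448282500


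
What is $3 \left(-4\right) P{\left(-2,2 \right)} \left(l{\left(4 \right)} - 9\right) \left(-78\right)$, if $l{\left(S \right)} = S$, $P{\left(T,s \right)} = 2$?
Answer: $-9360$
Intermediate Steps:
$3 \left(-4\right) P{\left(-2,2 \right)} \left(l{\left(4 \right)} - 9\right) \left(-78\right) = 3 \left(-4\right) 2 \left(4 - 9\right) \left(-78\right) = \left(-12\right) 2 \left(4 - 9\right) \left(-78\right) = \left(-24\right) \left(-5\right) \left(-78\right) = 120 \left(-78\right) = -9360$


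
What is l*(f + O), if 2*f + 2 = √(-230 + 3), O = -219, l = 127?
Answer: -27940 + 127*I*√227/2 ≈ -27940.0 + 956.72*I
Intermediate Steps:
f = -1 + I*√227/2 (f = -1 + √(-230 + 3)/2 = -1 + √(-227)/2 = -1 + (I*√227)/2 = -1 + I*√227/2 ≈ -1.0 + 7.5333*I)
l*(f + O) = 127*((-1 + I*√227/2) - 219) = 127*(-220 + I*√227/2) = -27940 + 127*I*√227/2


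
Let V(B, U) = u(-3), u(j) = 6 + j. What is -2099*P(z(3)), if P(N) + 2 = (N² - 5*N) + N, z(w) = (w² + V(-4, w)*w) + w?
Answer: -745145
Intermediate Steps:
V(B, U) = 3 (V(B, U) = 6 - 3 = 3)
z(w) = w² + 4*w (z(w) = (w² + 3*w) + w = w² + 4*w)
P(N) = -2 + N² - 4*N (P(N) = -2 + ((N² - 5*N) + N) = -2 + (N² - 4*N) = -2 + N² - 4*N)
-2099*P(z(3)) = -2099*(-2 + (3*(4 + 3))² - 12*(4 + 3)) = -2099*(-2 + (3*7)² - 12*7) = -2099*(-2 + 21² - 4*21) = -2099*(-2 + 441 - 84) = -2099*355 = -745145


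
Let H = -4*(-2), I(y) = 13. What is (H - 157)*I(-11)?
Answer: -1937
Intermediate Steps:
H = 8
(H - 157)*I(-11) = (8 - 157)*13 = -149*13 = -1937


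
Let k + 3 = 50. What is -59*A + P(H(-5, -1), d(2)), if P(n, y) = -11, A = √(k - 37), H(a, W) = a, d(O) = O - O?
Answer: -11 - 59*√10 ≈ -197.57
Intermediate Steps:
k = 47 (k = -3 + 50 = 47)
d(O) = 0
A = √10 (A = √(47 - 37) = √10 ≈ 3.1623)
-59*A + P(H(-5, -1), d(2)) = -59*√10 - 11 = -11 - 59*√10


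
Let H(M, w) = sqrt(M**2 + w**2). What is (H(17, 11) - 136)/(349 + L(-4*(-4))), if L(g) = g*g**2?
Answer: -136/4445 + sqrt(410)/4445 ≈ -0.026041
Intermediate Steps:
L(g) = g**3
(H(17, 11) - 136)/(349 + L(-4*(-4))) = (sqrt(17**2 + 11**2) - 136)/(349 + (-4*(-4))**3) = (sqrt(289 + 121) - 136)/(349 + 16**3) = (sqrt(410) - 136)/(349 + 4096) = (-136 + sqrt(410))/4445 = (-136 + sqrt(410))*(1/4445) = -136/4445 + sqrt(410)/4445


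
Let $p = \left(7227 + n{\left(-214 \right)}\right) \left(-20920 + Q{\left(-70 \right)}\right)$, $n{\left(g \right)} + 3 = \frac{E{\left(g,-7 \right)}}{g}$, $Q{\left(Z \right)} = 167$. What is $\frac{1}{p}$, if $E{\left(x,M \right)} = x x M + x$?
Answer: $- \frac{1}{181028419} \approx -5.524 \cdot 10^{-9}$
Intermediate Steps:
$E{\left(x,M \right)} = x + M x^{2}$ ($E{\left(x,M \right)} = x^{2} M + x = M x^{2} + x = x + M x^{2}$)
$n{\left(g \right)} = -2 - 7 g$ ($n{\left(g \right)} = -3 + \frac{g \left(1 - 7 g\right)}{g} = -3 - \left(-1 + 7 g\right) = -2 - 7 g$)
$p = -181028419$ ($p = \left(7227 - -1496\right) \left(-20920 + 167\right) = \left(7227 + \left(-2 + 1498\right)\right) \left(-20753\right) = \left(7227 + 1496\right) \left(-20753\right) = 8723 \left(-20753\right) = -181028419$)
$\frac{1}{p} = \frac{1}{-181028419} = - \frac{1}{181028419}$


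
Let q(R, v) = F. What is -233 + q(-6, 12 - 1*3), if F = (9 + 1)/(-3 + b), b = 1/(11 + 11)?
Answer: -3073/13 ≈ -236.38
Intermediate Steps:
b = 1/22 ≈ 0.045455
F = -44/13 (F = (9 + 1)/(-3 + 1/22) = 10/(-65/22) = 10*(-22/65) = -44/13 ≈ -3.3846)
q(R, v) = -44/13
-233 + q(-6, 12 - 1*3) = -233 - 44/13 = -3073/13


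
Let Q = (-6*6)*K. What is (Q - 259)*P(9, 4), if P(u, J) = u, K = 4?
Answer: -3627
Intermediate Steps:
Q = -144 (Q = -6*6*4 = -36*4 = -144)
(Q - 259)*P(9, 4) = (-144 - 259)*9 = -403*9 = -3627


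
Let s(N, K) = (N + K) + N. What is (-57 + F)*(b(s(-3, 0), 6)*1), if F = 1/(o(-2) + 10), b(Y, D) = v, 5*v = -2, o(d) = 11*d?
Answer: 137/6 ≈ 22.833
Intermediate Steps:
s(N, K) = K + 2*N (s(N, K) = (K + N) + N = K + 2*N)
v = -2/5 (v = (1/5)*(-2) = -2/5 ≈ -0.40000)
b(Y, D) = -2/5
F = -1/12 (F = 1/(11*(-2) + 10) = 1/(-22 + 10) = 1/(-12) = -1/12 ≈ -0.083333)
(-57 + F)*(b(s(-3, 0), 6)*1) = (-57 - 1/12)*(-2/5*1) = -685/12*(-2/5) = 137/6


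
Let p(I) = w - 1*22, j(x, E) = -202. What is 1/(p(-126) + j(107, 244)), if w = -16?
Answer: -1/240 ≈ -0.0041667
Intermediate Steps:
p(I) = -38 (p(I) = -16 - 1*22 = -16 - 22 = -38)
1/(p(-126) + j(107, 244)) = 1/(-38 - 202) = 1/(-240) = -1/240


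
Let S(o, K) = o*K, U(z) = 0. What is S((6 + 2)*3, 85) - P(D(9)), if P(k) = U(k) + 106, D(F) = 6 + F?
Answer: 1934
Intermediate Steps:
S(o, K) = K*o
P(k) = 106 (P(k) = 0 + 106 = 106)
S((6 + 2)*3, 85) - P(D(9)) = 85*((6 + 2)*3) - 1*106 = 85*(8*3) - 106 = 85*24 - 106 = 2040 - 106 = 1934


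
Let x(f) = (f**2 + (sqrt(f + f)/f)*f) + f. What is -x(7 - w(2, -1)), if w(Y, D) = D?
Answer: -76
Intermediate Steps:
x(f) = f + f**2 + sqrt(2)*sqrt(f) (x(f) = (f**2 + (sqrt(2*f)/f)*f) + f = (f**2 + ((sqrt(2)*sqrt(f))/f)*f) + f = (f**2 + (sqrt(2)/sqrt(f))*f) + f = (f**2 + sqrt(2)*sqrt(f)) + f = f + f**2 + sqrt(2)*sqrt(f))
-x(7 - w(2, -1)) = -((7 - 1*(-1)) + (7 - 1*(-1))**2 + sqrt(2)*sqrt(7 - 1*(-1))) = -((7 + 1) + (7 + 1)**2 + sqrt(2)*sqrt(7 + 1)) = -(8 + 8**2 + sqrt(2)*sqrt(8)) = -(8 + 64 + sqrt(2)*(2*sqrt(2))) = -(8 + 64 + 4) = -1*76 = -76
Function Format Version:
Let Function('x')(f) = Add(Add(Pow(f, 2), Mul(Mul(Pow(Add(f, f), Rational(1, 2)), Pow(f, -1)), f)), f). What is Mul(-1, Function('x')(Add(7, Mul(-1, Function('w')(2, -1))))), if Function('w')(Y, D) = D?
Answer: -76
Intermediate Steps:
Function('x')(f) = Add(f, Pow(f, 2), Mul(Pow(2, Rational(1, 2)), Pow(f, Rational(1, 2)))) (Function('x')(f) = Add(Add(Pow(f, 2), Mul(Mul(Pow(Mul(2, f), Rational(1, 2)), Pow(f, -1)), f)), f) = Add(Add(Pow(f, 2), Mul(Mul(Mul(Pow(2, Rational(1, 2)), Pow(f, Rational(1, 2))), Pow(f, -1)), f)), f) = Add(Add(Pow(f, 2), Mul(Mul(Pow(2, Rational(1, 2)), Pow(f, Rational(-1, 2))), f)), f) = Add(Add(Pow(f, 2), Mul(Pow(2, Rational(1, 2)), Pow(f, Rational(1, 2)))), f) = Add(f, Pow(f, 2), Mul(Pow(2, Rational(1, 2)), Pow(f, Rational(1, 2)))))
Mul(-1, Function('x')(Add(7, Mul(-1, Function('w')(2, -1))))) = Mul(-1, Add(Add(7, Mul(-1, -1)), Pow(Add(7, Mul(-1, -1)), 2), Mul(Pow(2, Rational(1, 2)), Pow(Add(7, Mul(-1, -1)), Rational(1, 2))))) = Mul(-1, Add(Add(7, 1), Pow(Add(7, 1), 2), Mul(Pow(2, Rational(1, 2)), Pow(Add(7, 1), Rational(1, 2))))) = Mul(-1, Add(8, Pow(8, 2), Mul(Pow(2, Rational(1, 2)), Pow(8, Rational(1, 2))))) = Mul(-1, Add(8, 64, Mul(Pow(2, Rational(1, 2)), Mul(2, Pow(2, Rational(1, 2)))))) = Mul(-1, Add(8, 64, 4)) = Mul(-1, 76) = -76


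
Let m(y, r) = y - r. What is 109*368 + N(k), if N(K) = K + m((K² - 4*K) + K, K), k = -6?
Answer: 40166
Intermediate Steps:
N(K) = K² - 3*K (N(K) = K + (((K² - 4*K) + K) - K) = K + ((K² - 3*K) - K) = K + (K² - 4*K) = K² - 3*K)
109*368 + N(k) = 109*368 - 6*(-3 - 6) = 40112 - 6*(-9) = 40112 + 54 = 40166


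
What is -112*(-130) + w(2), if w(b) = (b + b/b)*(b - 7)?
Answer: 14545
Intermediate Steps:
w(b) = (1 + b)*(-7 + b) (w(b) = (b + 1)*(-7 + b) = (1 + b)*(-7 + b))
-112*(-130) + w(2) = -112*(-130) + (-7 + 2² - 6*2) = 14560 + (-7 + 4 - 12) = 14560 - 15 = 14545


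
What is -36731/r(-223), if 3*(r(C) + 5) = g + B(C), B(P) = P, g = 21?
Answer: 110193/217 ≈ 507.80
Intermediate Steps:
r(C) = 2 + C/3 (r(C) = -5 + (21 + C)/3 = -5 + (7 + C/3) = 2 + C/3)
-36731/r(-223) = -36731/(2 + (⅓)*(-223)) = -36731/(2 - 223/3) = -36731/(-217/3) = -36731*(-3/217) = 110193/217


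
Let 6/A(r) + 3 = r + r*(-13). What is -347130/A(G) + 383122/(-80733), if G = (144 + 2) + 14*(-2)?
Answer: 6627875764463/80733 ≈ 8.2096e+7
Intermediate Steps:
G = 118 (G = 146 - 28 = 118)
A(r) = 6/(-3 - 12*r) (A(r) = 6/(-3 + (r + r*(-13))) = 6/(-3 + (r - 13*r)) = 6/(-3 - 12*r))
-347130/A(G) + 383122/(-80733) = -347130/((-2/(1 + 4*118))) + 383122/(-80733) = -347130/((-2/(1 + 472))) + 383122*(-1/80733) = -347130/((-2/473)) - 383122/80733 = -347130/((-2*1/473)) - 383122/80733 = -347130/(-2/473) - 383122/80733 = -347130*(-473/2) - 383122/80733 = 82096245 - 383122/80733 = 6627875764463/80733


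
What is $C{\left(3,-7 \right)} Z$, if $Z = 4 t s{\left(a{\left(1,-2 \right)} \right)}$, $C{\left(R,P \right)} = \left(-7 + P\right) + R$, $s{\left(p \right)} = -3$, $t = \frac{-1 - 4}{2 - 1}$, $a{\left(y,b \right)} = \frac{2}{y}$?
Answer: $-660$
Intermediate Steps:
$t = -5$ ($t = - \frac{5}{1} = \left(-5\right) 1 = -5$)
$C{\left(R,P \right)} = -7 + P + R$
$Z = 60$ ($Z = 4 \left(-5\right) \left(-3\right) = \left(-20\right) \left(-3\right) = 60$)
$C{\left(3,-7 \right)} Z = \left(-7 - 7 + 3\right) 60 = \left(-11\right) 60 = -660$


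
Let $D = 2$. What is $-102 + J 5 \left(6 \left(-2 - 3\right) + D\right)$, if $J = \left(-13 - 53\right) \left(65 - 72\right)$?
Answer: $-64782$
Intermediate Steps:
$J = 462$ ($J = \left(-66\right) \left(-7\right) = 462$)
$-102 + J 5 \left(6 \left(-2 - 3\right) + D\right) = -102 + 462 \cdot 5 \left(6 \left(-2 - 3\right) + 2\right) = -102 + 462 \cdot 5 \left(6 \left(-5\right) + 2\right) = -102 + 462 \cdot 5 \left(-30 + 2\right) = -102 + 462 \cdot 5 \left(-28\right) = -102 + 462 \left(-140\right) = -102 - 64680 = -64782$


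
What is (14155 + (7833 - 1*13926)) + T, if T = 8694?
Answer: 16756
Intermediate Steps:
(14155 + (7833 - 1*13926)) + T = (14155 + (7833 - 1*13926)) + 8694 = (14155 + (7833 - 13926)) + 8694 = (14155 - 6093) + 8694 = 8062 + 8694 = 16756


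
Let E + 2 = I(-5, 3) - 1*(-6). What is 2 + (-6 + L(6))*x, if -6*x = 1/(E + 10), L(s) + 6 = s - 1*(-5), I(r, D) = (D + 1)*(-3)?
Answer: 25/12 ≈ 2.0833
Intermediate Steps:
I(r, D) = -3 - 3*D (I(r, D) = (1 + D)*(-3) = -3 - 3*D)
L(s) = -1 + s (L(s) = -6 + (s - 1*(-5)) = -6 + (s + 5) = -6 + (5 + s) = -1 + s)
E = -8 (E = -2 + ((-3 - 3*3) - 1*(-6)) = -2 + ((-3 - 9) + 6) = -2 + (-12 + 6) = -2 - 6 = -8)
x = -1/12 (x = -1/(6*(-8 + 10)) = -⅙/2 = -⅙*½ = -1/12 ≈ -0.083333)
2 + (-6 + L(6))*x = 2 + (-6 + (-1 + 6))*(-1/12) = 2 + (-6 + 5)*(-1/12) = 2 - 1*(-1/12) = 2 + 1/12 = 25/12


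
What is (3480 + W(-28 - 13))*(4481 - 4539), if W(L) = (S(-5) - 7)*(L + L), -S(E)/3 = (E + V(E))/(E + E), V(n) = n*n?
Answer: -206596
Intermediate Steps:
V(n) = n²
S(E) = -3*(E + E²)/(2*E) (S(E) = -3*(E + E²)/(E + E) = -3*(E + E²)/(2*E))
W(L) = -2*L (W(L) = ((-3/2 - 3/2*(-5)) - 7)*(L + L) = ((-3/2 + 15/2) - 7)*(2*L) = (6 - 7)*(2*L) = -2*L)
(3480 + W(-28 - 13))*(4481 - 4539) = (3480 - 2*(-28 - 13))*(4481 - 4539) = (3480 - 2*(-41))*(-58) = (3480 + 82)*(-58) = 3562*(-58) = -206596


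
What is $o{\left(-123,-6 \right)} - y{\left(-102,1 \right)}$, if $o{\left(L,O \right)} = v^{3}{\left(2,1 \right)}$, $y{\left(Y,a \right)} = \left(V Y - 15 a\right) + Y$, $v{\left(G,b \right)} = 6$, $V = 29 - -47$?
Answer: $8085$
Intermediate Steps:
$V = 76$ ($V = 29 + 47 = 76$)
$y{\left(Y,a \right)} = - 15 a + 77 Y$ ($y{\left(Y,a \right)} = \left(76 Y - 15 a\right) + Y = \left(- 15 a + 76 Y\right) + Y = - 15 a + 77 Y$)
$o{\left(L,O \right)} = 216$ ($o{\left(L,O \right)} = 6^{3} = 216$)
$o{\left(-123,-6 \right)} - y{\left(-102,1 \right)} = 216 - \left(\left(-15\right) 1 + 77 \left(-102\right)\right) = 216 - \left(-15 - 7854\right) = 216 - -7869 = 216 + 7869 = 8085$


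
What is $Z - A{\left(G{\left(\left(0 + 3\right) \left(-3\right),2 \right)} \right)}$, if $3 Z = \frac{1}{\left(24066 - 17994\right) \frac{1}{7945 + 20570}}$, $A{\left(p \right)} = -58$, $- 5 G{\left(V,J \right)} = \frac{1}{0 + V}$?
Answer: $\frac{361681}{6072} \approx 59.565$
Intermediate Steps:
$G{\left(V,J \right)} = - \frac{1}{5 V}$ ($G{\left(V,J \right)} = - \frac{1}{5 \left(0 + V\right)} = - \frac{1}{5 V}$)
$Z = \frac{9505}{6072}$ ($Z = \frac{1}{3 \frac{24066 - 17994}{7945 + 20570}} = \frac{1}{3 \cdot \frac{6072}{28515}} = \frac{1}{3 \cdot 6072 \cdot \frac{1}{28515}} = \frac{1}{3 \cdot \frac{2024}{9505}} = \frac{1}{3} \cdot \frac{9505}{2024} = \frac{9505}{6072} \approx 1.5654$)
$Z - A{\left(G{\left(\left(0 + 3\right) \left(-3\right),2 \right)} \right)} = \frac{9505}{6072} - -58 = \frac{9505}{6072} + 58 = \frac{361681}{6072}$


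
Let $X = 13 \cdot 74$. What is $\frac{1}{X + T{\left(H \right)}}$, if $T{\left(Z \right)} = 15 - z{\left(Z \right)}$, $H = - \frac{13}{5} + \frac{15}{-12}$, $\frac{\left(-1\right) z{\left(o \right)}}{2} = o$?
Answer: $\frac{10}{9693} \approx 0.0010317$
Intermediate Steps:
$z{\left(o \right)} = - 2 o$
$H = - \frac{77}{20}$ ($H = \left(-13\right) \frac{1}{5} + 15 \left(- \frac{1}{12}\right) = - \frac{13}{5} - \frac{5}{4} = - \frac{77}{20} \approx -3.85$)
$T{\left(Z \right)} = 15 + 2 Z$ ($T{\left(Z \right)} = 15 - - 2 Z = 15 + 2 Z$)
$X = 962$
$\frac{1}{X + T{\left(H \right)}} = \frac{1}{962 + \left(15 + 2 \left(- \frac{77}{20}\right)\right)} = \frac{1}{962 + \left(15 - \frac{77}{10}\right)} = \frac{1}{962 + \frac{73}{10}} = \frac{1}{\frac{9693}{10}} = \frac{10}{9693}$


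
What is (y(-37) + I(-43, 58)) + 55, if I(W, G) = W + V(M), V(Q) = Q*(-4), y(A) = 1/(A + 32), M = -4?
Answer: 139/5 ≈ 27.800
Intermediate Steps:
y(A) = 1/(32 + A)
V(Q) = -4*Q
I(W, G) = 16 + W (I(W, G) = W - 4*(-4) = W + 16 = 16 + W)
(y(-37) + I(-43, 58)) + 55 = (1/(32 - 37) + (16 - 43)) + 55 = (1/(-5) - 27) + 55 = (-⅕ - 27) + 55 = -136/5 + 55 = 139/5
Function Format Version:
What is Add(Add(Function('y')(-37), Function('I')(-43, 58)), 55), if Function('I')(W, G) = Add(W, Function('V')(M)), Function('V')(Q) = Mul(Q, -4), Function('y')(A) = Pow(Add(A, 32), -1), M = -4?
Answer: Rational(139, 5) ≈ 27.800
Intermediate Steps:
Function('y')(A) = Pow(Add(32, A), -1)
Function('V')(Q) = Mul(-4, Q)
Function('I')(W, G) = Add(16, W) (Function('I')(W, G) = Add(W, Mul(-4, -4)) = Add(W, 16) = Add(16, W))
Add(Add(Function('y')(-37), Function('I')(-43, 58)), 55) = Add(Add(Pow(Add(32, -37), -1), Add(16, -43)), 55) = Add(Add(Pow(-5, -1), -27), 55) = Add(Add(Rational(-1, 5), -27), 55) = Add(Rational(-136, 5), 55) = Rational(139, 5)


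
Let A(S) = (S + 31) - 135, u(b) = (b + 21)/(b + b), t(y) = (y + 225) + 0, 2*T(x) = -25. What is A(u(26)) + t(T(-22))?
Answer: 5689/52 ≈ 109.40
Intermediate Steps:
T(x) = -25/2 (T(x) = (1/2)*(-25) = -25/2)
t(y) = 225 + y (t(y) = (225 + y) + 0 = 225 + y)
u(b) = (21 + b)/(2*b) (u(b) = (21 + b)/((2*b)) = (21 + b)*(1/(2*b)) = (21 + b)/(2*b))
A(S) = -104 + S (A(S) = (31 + S) - 135 = -104 + S)
A(u(26)) + t(T(-22)) = (-104 + (1/2)*(21 + 26)/26) + (225 - 25/2) = (-104 + (1/2)*(1/26)*47) + 425/2 = (-104 + 47/52) + 425/2 = -5361/52 + 425/2 = 5689/52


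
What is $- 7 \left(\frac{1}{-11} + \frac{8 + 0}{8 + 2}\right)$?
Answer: $- \frac{273}{55} \approx -4.9636$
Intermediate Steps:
$- 7 \left(\frac{1}{-11} + \frac{8 + 0}{8 + 2}\right) = - 7 \left(- \frac{1}{11} + \frac{8}{10}\right) = - 7 \left(- \frac{1}{11} + 8 \cdot \frac{1}{10}\right) = - 7 \left(- \frac{1}{11} + \frac{4}{5}\right) = \left(-7\right) \frac{39}{55} = - \frac{273}{55}$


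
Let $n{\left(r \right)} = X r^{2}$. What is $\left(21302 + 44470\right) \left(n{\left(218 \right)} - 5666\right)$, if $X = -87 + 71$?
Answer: $-50384640600$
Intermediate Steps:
$X = -16$
$n{\left(r \right)} = - 16 r^{2}$
$\left(21302 + 44470\right) \left(n{\left(218 \right)} - 5666\right) = \left(21302 + 44470\right) \left(- 16 \cdot 218^{2} - 5666\right) = 65772 \left(\left(-16\right) 47524 - 5666\right) = 65772 \left(-760384 - 5666\right) = 65772 \left(-766050\right) = -50384640600$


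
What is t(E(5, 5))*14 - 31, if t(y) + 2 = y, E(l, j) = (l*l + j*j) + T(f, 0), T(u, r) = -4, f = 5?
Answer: 585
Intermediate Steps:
E(l, j) = -4 + j² + l² (E(l, j) = (l*l + j*j) - 4 = (l² + j²) - 4 = (j² + l²) - 4 = -4 + j² + l²)
t(y) = -2 + y
t(E(5, 5))*14 - 31 = (-2 + (-4 + 5² + 5²))*14 - 31 = (-2 + (-4 + 25 + 25))*14 - 31 = (-2 + 46)*14 - 31 = 44*14 - 31 = 616 - 31 = 585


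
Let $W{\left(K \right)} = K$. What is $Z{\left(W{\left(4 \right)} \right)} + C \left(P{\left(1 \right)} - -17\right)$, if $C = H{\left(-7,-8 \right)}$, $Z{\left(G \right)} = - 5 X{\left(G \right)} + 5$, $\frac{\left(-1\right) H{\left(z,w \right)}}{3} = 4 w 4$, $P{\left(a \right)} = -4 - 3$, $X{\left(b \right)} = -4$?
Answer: $3865$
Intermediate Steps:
$P{\left(a \right)} = -7$
$H{\left(z,w \right)} = - 48 w$ ($H{\left(z,w \right)} = - 3 \cdot 4 w 4 = - 3 \cdot 16 w = - 48 w$)
$Z{\left(G \right)} = 25$ ($Z{\left(G \right)} = \left(-5\right) \left(-4\right) + 5 = 20 + 5 = 25$)
$C = 384$ ($C = \left(-48\right) \left(-8\right) = 384$)
$Z{\left(W{\left(4 \right)} \right)} + C \left(P{\left(1 \right)} - -17\right) = 25 + 384 \left(-7 - -17\right) = 25 + 384 \left(-7 + 17\right) = 25 + 384 \cdot 10 = 25 + 3840 = 3865$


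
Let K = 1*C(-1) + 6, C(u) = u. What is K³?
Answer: 125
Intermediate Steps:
K = 5 (K = 1*(-1) + 6 = -1 + 6 = 5)
K³ = 5³ = 125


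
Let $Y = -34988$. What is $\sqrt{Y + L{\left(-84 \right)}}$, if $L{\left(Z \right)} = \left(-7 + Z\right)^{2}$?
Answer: $i \sqrt{26707} \approx 163.42 i$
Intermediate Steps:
$\sqrt{Y + L{\left(-84 \right)}} = \sqrt{-34988 + \left(-7 - 84\right)^{2}} = \sqrt{-34988 + \left(-91\right)^{2}} = \sqrt{-34988 + 8281} = \sqrt{-26707} = i \sqrt{26707}$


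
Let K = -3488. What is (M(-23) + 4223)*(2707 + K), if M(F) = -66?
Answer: -3246617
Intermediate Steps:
(M(-23) + 4223)*(2707 + K) = (-66 + 4223)*(2707 - 3488) = 4157*(-781) = -3246617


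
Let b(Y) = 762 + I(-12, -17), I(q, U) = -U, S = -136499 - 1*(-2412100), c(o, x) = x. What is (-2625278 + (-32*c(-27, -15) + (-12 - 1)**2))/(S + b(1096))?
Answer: -2624629/2276380 ≈ -1.1530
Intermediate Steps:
S = 2275601 (S = -136499 + 2412100 = 2275601)
b(Y) = 779 (b(Y) = 762 - 1*(-17) = 762 + 17 = 779)
(-2625278 + (-32*c(-27, -15) + (-12 - 1)**2))/(S + b(1096)) = (-2625278 + (-32*(-15) + (-12 - 1)**2))/(2275601 + 779) = (-2625278 + (480 + (-13)**2))/2276380 = (-2625278 + (480 + 169))*(1/2276380) = (-2625278 + 649)*(1/2276380) = -2624629*1/2276380 = -2624629/2276380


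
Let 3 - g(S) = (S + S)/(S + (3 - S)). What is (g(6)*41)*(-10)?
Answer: 410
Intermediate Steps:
g(S) = 3 - 2*S/3 (g(S) = 3 - (S + S)/(S + (3 - S)) = 3 - 2*S/3)
(g(6)*41)*(-10) = ((3 - ⅔*6)*41)*(-10) = ((3 - 4)*41)*(-10) = -1*41*(-10) = -41*(-10) = 410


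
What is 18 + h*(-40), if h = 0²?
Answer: 18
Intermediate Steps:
h = 0
18 + h*(-40) = 18 + 0*(-40) = 18 + 0 = 18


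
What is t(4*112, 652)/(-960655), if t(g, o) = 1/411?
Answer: -1/394829205 ≈ -2.5327e-9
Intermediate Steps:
t(g, o) = 1/411
t(4*112, 652)/(-960655) = (1/411)/(-960655) = (1/411)*(-1/960655) = -1/394829205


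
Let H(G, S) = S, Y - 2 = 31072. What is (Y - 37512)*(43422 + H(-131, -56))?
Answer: -279190308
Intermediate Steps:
Y = 31074 (Y = 2 + 31072 = 31074)
(Y - 37512)*(43422 + H(-131, -56)) = (31074 - 37512)*(43422 - 56) = -6438*43366 = -279190308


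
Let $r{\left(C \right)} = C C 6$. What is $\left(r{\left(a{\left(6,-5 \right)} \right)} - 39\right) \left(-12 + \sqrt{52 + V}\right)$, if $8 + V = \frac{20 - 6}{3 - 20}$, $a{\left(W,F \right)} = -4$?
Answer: $-684 + \frac{57 \sqrt{12478}}{17} \approx -309.46$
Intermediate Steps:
$V = - \frac{150}{17}$ ($V = -8 + \frac{20 - 6}{3 - 20} = -8 + \frac{14}{-17} = -8 + 14 \left(- \frac{1}{17}\right) = -8 - \frac{14}{17} = - \frac{150}{17} \approx -8.8235$)
$r{\left(C \right)} = 6 C^{2}$ ($r{\left(C \right)} = C^{2} \cdot 6 = 6 C^{2}$)
$\left(r{\left(a{\left(6,-5 \right)} \right)} - 39\right) \left(-12 + \sqrt{52 + V}\right) = \left(6 \left(-4\right)^{2} - 39\right) \left(-12 + \sqrt{52 - \frac{150}{17}}\right) = \left(6 \cdot 16 - 39\right) \left(-12 + \sqrt{\frac{734}{17}}\right) = \left(96 - 39\right) \left(-12 + \frac{\sqrt{12478}}{17}\right) = 57 \left(-12 + \frac{\sqrt{12478}}{17}\right) = -684 + \frac{57 \sqrt{12478}}{17}$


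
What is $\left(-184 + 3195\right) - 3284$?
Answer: $-273$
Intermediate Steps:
$\left(-184 + 3195\right) - 3284 = 3011 - 3284 = -273$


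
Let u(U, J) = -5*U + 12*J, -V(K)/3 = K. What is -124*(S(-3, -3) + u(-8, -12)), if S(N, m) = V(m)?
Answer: 11780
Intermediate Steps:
V(K) = -3*K
S(N, m) = -3*m
-124*(S(-3, -3) + u(-8, -12)) = -124*(-3*(-3) + (-5*(-8) + 12*(-12))) = -124*(9 + (40 - 144)) = -124*(9 - 104) = -124*(-95) = 11780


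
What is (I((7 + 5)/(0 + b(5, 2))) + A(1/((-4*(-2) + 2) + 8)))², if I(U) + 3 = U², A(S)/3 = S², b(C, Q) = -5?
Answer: 55905529/7290000 ≈ 7.6688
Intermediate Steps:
A(S) = 3*S²
I(U) = -3 + U²
(I((7 + 5)/(0 + b(5, 2))) + A(1/((-4*(-2) + 2) + 8)))² = ((-3 + ((7 + 5)/(0 - 5))²) + 3*(1/((-4*(-2) + 2) + 8))²)² = ((-3 + (12/(-5))²) + 3*(1/((8 + 2) + 8))²)² = ((-3 + (12*(-⅕))²) + 3*(1/(10 + 8))²)² = ((-3 + (-12/5)²) + 3*(1/18)²)² = ((-3 + 144/25) + 3*(1/18)²)² = (69/25 + 3*(1/324))² = (69/25 + 1/108)² = (7477/2700)² = 55905529/7290000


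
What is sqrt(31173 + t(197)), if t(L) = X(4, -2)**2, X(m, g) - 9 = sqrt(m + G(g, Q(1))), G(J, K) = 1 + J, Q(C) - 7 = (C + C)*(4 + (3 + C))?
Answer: 3*sqrt(3473 + 2*sqrt(3)) ≈ 176.88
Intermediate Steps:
Q(C) = 7 + 2*C*(7 + C) (Q(C) = 7 + (C + C)*(4 + (3 + C)) = 7 + (2*C)*(7 + C) = 7 + 2*C*(7 + C))
X(m, g) = 9 + sqrt(1 + g + m) (X(m, g) = 9 + sqrt(m + (1 + g)) = 9 + sqrt(1 + g + m))
t(L) = (9 + sqrt(3))**2 (t(L) = (9 + sqrt(1 - 2 + 4))**2 = (9 + sqrt(3))**2)
sqrt(31173 + t(197)) = sqrt(31173 + (9 + sqrt(3))**2)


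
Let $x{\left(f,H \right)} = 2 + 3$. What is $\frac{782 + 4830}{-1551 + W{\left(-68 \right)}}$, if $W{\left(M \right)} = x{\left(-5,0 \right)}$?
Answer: $- \frac{2806}{773} \approx -3.63$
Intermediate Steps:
$x{\left(f,H \right)} = 5$
$W{\left(M \right)} = 5$
$\frac{782 + 4830}{-1551 + W{\left(-68 \right)}} = \frac{782 + 4830}{-1551 + 5} = \frac{5612}{-1546} = 5612 \left(- \frac{1}{1546}\right) = - \frac{2806}{773}$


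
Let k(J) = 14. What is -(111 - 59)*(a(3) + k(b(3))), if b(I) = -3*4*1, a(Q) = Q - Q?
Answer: -728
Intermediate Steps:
a(Q) = 0
b(I) = -12 (b(I) = -12*1 = -12)
-(111 - 59)*(a(3) + k(b(3))) = -(111 - 59)*(0 + 14) = -52*14 = -1*728 = -728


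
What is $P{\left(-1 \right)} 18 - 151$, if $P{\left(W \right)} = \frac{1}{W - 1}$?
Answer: $-160$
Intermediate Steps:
$P{\left(W \right)} = \frac{1}{-1 + W}$
$P{\left(-1 \right)} 18 - 151 = \frac{1}{-1 - 1} \cdot 18 - 151 = \frac{1}{-2} \cdot 18 - 151 = \left(- \frac{1}{2}\right) 18 - 151 = -9 - 151 = -160$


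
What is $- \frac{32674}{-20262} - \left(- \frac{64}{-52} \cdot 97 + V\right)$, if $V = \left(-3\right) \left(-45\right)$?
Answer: $- \frac{33290836}{131703} \approx -252.77$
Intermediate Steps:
$V = 135$
$- \frac{32674}{-20262} - \left(- \frac{64}{-52} \cdot 97 + V\right) = - \frac{32674}{-20262} - \left(- \frac{64}{-52} \cdot 97 + 135\right) = \left(-32674\right) \left(- \frac{1}{20262}\right) - \left(\left(-64\right) \left(- \frac{1}{52}\right) 97 + 135\right) = \frac{16337}{10131} - \left(\frac{16}{13} \cdot 97 + 135\right) = \frac{16337}{10131} - \left(\frac{1552}{13} + 135\right) = \frac{16337}{10131} - \frac{3307}{13} = - \frac{33290836}{131703}$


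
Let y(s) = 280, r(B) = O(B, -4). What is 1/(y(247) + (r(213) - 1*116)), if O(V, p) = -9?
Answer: 1/155 ≈ 0.0064516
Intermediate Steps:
r(B) = -9
1/(y(247) + (r(213) - 1*116)) = 1/(280 + (-9 - 1*116)) = 1/(280 + (-9 - 116)) = 1/(280 - 125) = 1/155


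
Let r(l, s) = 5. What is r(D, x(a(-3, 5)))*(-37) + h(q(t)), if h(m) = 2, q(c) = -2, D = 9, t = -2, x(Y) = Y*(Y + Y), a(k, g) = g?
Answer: -183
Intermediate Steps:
x(Y) = 2*Y² (x(Y) = Y*(2*Y) = 2*Y²)
r(D, x(a(-3, 5)))*(-37) + h(q(t)) = 5*(-37) + 2 = -185 + 2 = -183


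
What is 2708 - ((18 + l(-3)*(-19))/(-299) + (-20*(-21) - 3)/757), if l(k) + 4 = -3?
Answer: 612926468/226343 ≈ 2708.0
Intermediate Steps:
l(k) = -7 (l(k) = -4 - 3 = -7)
2708 - ((18 + l(-3)*(-19))/(-299) + (-20*(-21) - 3)/757) = 2708 - ((18 - 7*(-19))/(-299) + (-20*(-21) - 3)/757) = 2708 - ((18 + 133)*(-1/299) + (420 - 3)*(1/757)) = 2708 - (151*(-1/299) + 417*(1/757)) = 2708 - (-151/299 + 417/757) = 2708 - 1*10376/226343 = 2708 - 10376/226343 = 612926468/226343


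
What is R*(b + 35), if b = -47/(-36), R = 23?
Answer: 30061/36 ≈ 835.03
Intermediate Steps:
b = 47/36 (b = -47*(-1/36) = 47/36 ≈ 1.3056)
R*(b + 35) = 23*(47/36 + 35) = 23*(1307/36) = 30061/36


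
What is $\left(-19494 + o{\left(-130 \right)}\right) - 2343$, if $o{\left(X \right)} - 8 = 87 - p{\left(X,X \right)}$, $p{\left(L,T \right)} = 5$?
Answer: $-21747$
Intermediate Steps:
$o{\left(X \right)} = 90$ ($o{\left(X \right)} = 8 + \left(87 - 5\right) = 8 + 82 = 90$)
$\left(-19494 + o{\left(-130 \right)}\right) - 2343 = \left(-19494 + 90\right) - 2343 = -19404 - 2343 = -21747$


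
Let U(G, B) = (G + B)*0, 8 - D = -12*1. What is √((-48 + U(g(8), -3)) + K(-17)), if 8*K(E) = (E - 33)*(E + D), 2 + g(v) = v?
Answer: I*√267/2 ≈ 8.1701*I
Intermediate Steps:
D = 20 (D = 8 - (-12) = 8 - 1*(-12) = 8 + 12 = 20)
g(v) = -2 + v
U(G, B) = 0 (U(G, B) = (B + G)*0 = 0)
K(E) = (-33 + E)*(20 + E)/8 (K(E) = ((E - 33)*(E + 20))/8 = ((-33 + E)*(20 + E))/8 = (-33 + E)*(20 + E)/8)
√((-48 + U(g(8), -3)) + K(-17)) = √((-48 + 0) + (-165/2 - 13/8*(-17) + (⅛)*(-17)²)) = √(-48 + (-165/2 + 221/8 + (⅛)*289)) = √(-48 + (-165/2 + 221/8 + 289/8)) = √(-48 - 75/4) = √(-267/4) = I*√267/2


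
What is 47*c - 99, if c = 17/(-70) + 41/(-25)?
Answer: -65623/350 ≈ -187.49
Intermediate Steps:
c = -659/350 (c = 17*(-1/70) + 41*(-1/25) = -17/70 - 41/25 = -659/350 ≈ -1.8829)
47*c - 99 = 47*(-659/350) - 99 = -30973/350 - 99 = -65623/350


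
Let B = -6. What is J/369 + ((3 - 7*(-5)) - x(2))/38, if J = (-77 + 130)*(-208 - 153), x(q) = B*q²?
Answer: -352088/7011 ≈ -50.219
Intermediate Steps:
x(q) = -6*q²
J = -19133 (J = 53*(-361) = -19133)
J/369 + ((3 - 7*(-5)) - x(2))/38 = -19133/369 + ((3 - 7*(-5)) - (-6)*2²)/38 = -19133*1/369 + ((3 + 35) - (-6)*4)*(1/38) = -19133/369 + (38 - 1*(-24))*(1/38) = -19133/369 + (38 + 24)*(1/38) = -19133/369 + 62*(1/38) = -19133/369 + 31/19 = -352088/7011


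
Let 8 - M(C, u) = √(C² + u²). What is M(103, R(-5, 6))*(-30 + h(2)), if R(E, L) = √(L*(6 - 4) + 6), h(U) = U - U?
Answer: -240 + 30*√10627 ≈ 2852.6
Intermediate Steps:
h(U) = 0
R(E, L) = √(6 + 2*L) (R(E, L) = √(L*2 + 6) = √(2*L + 6) = √(6 + 2*L))
M(C, u) = 8 - √(C² + u²)
M(103, R(-5, 6))*(-30 + h(2)) = (8 - √(103² + (√(6 + 2*6))²))*(-30 + 0) = (8 - √(10609 + (√(6 + 12))²))*(-30) = (8 - √(10609 + (√18)²))*(-30) = (8 - √(10609 + (3*√2)²))*(-30) = (8 - √(10609 + 18))*(-30) = (8 - √10627)*(-30) = -240 + 30*√10627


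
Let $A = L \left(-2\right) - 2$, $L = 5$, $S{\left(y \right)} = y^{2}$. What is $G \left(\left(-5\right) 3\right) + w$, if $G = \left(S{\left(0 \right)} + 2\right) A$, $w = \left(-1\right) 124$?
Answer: $236$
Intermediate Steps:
$w = -124$
$A = -12$ ($A = 5 \left(-2\right) - 2 = -10 - 2 = -12$)
$G = -24$ ($G = \left(0^{2} + 2\right) \left(-12\right) = \left(0 + 2\right) \left(-12\right) = 2 \left(-12\right) = -24$)
$G \left(\left(-5\right) 3\right) + w = - 24 \left(\left(-5\right) 3\right) - 124 = \left(-24\right) \left(-15\right) - 124 = 360 - 124 = 236$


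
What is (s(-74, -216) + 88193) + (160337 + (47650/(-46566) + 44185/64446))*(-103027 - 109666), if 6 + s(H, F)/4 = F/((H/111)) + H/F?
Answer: -3936193585077646975/115422786 ≈ -3.4102e+10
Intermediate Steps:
s(H, F) = -24 + 4*H/F + 444*F/H (s(H, F) = -24 + 4*(F/((H/111)) + H/F) = -24 + 4*(F*(111/H) + H/F) = -24 + 4*(111*F/H + H/F) = -24 + 4*(H/F + 111*F/H) = -24 + (4*H/F + 444*F/H) = -24 + 4*H/F + 444*F/H)
(s(-74, -216) + 88193) + (160337 + (47650/(-46566) + 44185/64446))*(-103027 - 109666) = ((-24 + 4*(-74)/(-216) + 444*(-216)/(-74)) + 88193) + (160337 + (47650/(-46566) + 44185/64446))*(-103027 - 109666) = ((-24 + 4*(-74)*(-1/216) + 444*(-216)*(-1/74)) + 88193) + (160337 + (47650*(-1/46566) + 44185*(1/64446)))*(-212693) = ((-24 + 37/27 + 1296) + 88193) + (160337 + (-23825/23283 + 44185/64446))*(-212693) = (34381/27 + 88193) + (160337 - 168888865/500165406)*(-212693) = 2415592/27 + (80194851812957/500165406)*(-212693) = 2415592/27 - 1312067970511789477/38474262 = -3936193585077646975/115422786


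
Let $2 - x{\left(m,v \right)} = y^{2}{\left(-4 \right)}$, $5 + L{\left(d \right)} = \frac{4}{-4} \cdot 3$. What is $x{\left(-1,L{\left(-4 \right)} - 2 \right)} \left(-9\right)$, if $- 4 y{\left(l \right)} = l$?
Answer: $-9$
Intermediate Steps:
$L{\left(d \right)} = -8$ ($L{\left(d \right)} = -5 + \frac{4}{-4} \cdot 3 = -5 + 4 \left(- \frac{1}{4}\right) 3 = -5 - 3 = -8$)
$y{\left(l \right)} = - \frac{l}{4}$
$x{\left(m,v \right)} = 1$ ($x{\left(m,v \right)} = 2 - \left(\left(- \frac{1}{4}\right) \left(-4\right)\right)^{2} = 2 - 1^{2} = 2 - 1 = 1$)
$x{\left(-1,L{\left(-4 \right)} - 2 \right)} \left(-9\right) = 1 \left(-9\right) = -9$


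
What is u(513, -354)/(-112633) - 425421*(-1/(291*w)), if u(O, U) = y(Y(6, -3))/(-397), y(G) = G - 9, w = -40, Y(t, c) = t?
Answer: -6340942700547/173495367880 ≈ -36.548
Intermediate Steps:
y(G) = -9 + G
u(O, U) = 3/397 (u(O, U) = (-9 + 6)/(-397) = -3*(-1/397) = 3/397)
u(513, -354)/(-112633) - 425421*(-1/(291*w)) = (3/397)/(-112633) - 425421/((-40*(-291))) = (3/397)*(-1/112633) - 425421/11640 = -3/44715301 - 425421*1/11640 = -3/44715301 - 141807/3880 = -6340942700547/173495367880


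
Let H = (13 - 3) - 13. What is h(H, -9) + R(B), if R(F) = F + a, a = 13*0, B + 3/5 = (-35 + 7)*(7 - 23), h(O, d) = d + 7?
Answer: 2227/5 ≈ 445.40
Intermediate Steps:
H = -3 (H = 10 - 13 = -3)
h(O, d) = 7 + d
B = 2237/5 (B = -⅗ + (-35 + 7)*(7 - 23) = -⅗ - 28*(-16) = -⅗ + 448 = 2237/5 ≈ 447.40)
a = 0
R(F) = F (R(F) = F + 0 = F)
h(H, -9) + R(B) = (7 - 9) + 2237/5 = -2 + 2237/5 = 2227/5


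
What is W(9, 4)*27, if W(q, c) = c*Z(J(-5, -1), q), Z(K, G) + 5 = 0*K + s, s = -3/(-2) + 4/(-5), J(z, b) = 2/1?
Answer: -2322/5 ≈ -464.40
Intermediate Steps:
J(z, b) = 2 (J(z, b) = 2*1 = 2)
s = 7/10 (s = -3*(-½) + 4*(-⅕) = 3/2 - ⅘ = 7/10 ≈ 0.70000)
Z(K, G) = -43/10 (Z(K, G) = -5 + (0*K + 7/10) = -5 + (0 + 7/10) = -5 + 7/10 = -43/10)
W(q, c) = -43*c/10 (W(q, c) = c*(-43/10) = -43*c/10)
W(9, 4)*27 = -43/10*4*27 = -86/5*27 = -2322/5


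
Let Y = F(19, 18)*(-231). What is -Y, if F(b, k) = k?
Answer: 4158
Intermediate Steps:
Y = -4158 (Y = 18*(-231) = -4158)
-Y = -1*(-4158) = 4158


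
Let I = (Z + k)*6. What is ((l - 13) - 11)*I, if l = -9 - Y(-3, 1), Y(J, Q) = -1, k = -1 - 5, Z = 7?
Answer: -192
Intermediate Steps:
k = -6
l = -8 (l = -9 - 1*(-1) = -9 + 1 = -8)
I = 6 (I = (7 - 6)*6 = 1*6 = 6)
((l - 13) - 11)*I = ((-8 - 13) - 11)*6 = (-21 - 11)*6 = -32*6 = -192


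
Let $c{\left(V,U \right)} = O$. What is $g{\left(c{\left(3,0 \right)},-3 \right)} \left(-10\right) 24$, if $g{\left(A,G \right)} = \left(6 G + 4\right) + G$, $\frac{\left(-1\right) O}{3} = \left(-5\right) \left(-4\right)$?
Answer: $4080$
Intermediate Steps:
$O = -60$ ($O = - 3 \left(\left(-5\right) \left(-4\right)\right) = \left(-3\right) 20 = -60$)
$c{\left(V,U \right)} = -60$
$g{\left(A,G \right)} = 4 + 7 G$ ($g{\left(A,G \right)} = \left(4 + 6 G\right) + G = 4 + 7 G$)
$g{\left(c{\left(3,0 \right)},-3 \right)} \left(-10\right) 24 = \left(4 + 7 \left(-3\right)\right) \left(-10\right) 24 = \left(4 - 21\right) \left(-10\right) 24 = \left(-17\right) \left(-10\right) 24 = 170 \cdot 24 = 4080$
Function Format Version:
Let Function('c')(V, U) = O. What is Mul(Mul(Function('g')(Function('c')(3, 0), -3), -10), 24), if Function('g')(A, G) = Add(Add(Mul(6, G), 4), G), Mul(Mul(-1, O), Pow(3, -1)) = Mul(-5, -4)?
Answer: 4080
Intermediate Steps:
O = -60 (O = Mul(-3, Mul(-5, -4)) = Mul(-3, 20) = -60)
Function('c')(V, U) = -60
Function('g')(A, G) = Add(4, Mul(7, G)) (Function('g')(A, G) = Add(Add(4, Mul(6, G)), G) = Add(4, Mul(7, G)))
Mul(Mul(Function('g')(Function('c')(3, 0), -3), -10), 24) = Mul(Mul(Add(4, Mul(7, -3)), -10), 24) = Mul(Mul(Add(4, -21), -10), 24) = Mul(Mul(-17, -10), 24) = Mul(170, 24) = 4080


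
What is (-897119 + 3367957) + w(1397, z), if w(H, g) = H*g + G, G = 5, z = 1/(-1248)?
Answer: 3083610667/1248 ≈ 2.4708e+6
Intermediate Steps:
z = -1/1248 ≈ -0.00080128
w(H, g) = 5 + H*g (w(H, g) = H*g + 5 = 5 + H*g)
(-897119 + 3367957) + w(1397, z) = (-897119 + 3367957) + (5 + 1397*(-1/1248)) = 2470838 + (5 - 1397/1248) = 2470838 + 4843/1248 = 3083610667/1248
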